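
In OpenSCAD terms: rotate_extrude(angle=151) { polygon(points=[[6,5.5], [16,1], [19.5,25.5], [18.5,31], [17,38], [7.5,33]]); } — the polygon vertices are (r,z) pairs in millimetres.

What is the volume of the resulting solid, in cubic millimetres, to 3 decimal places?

Profile (r,z), 6 vertices: (6,5.5) (16,1) (19.5,25.5) (18.5,31) (17,38) (7.5,33)
edge 0: (6,5.5)→(16,1)  cross = 6·1 − 16·5.5 = -82.0000; (r_i+r_j)·cross = 22·-82.0000 = -1804.0000
edge 1: (16,1)→(19.5,25.5)  cross = 16·25.5 − 19.5·1 = 388.5000; (r_i+r_j)·cross = 35.5·388.5000 = 13791.7500
edge 2: (19.5,25.5)→(18.5,31)  cross = 19.5·31 − 18.5·25.5 = 132.7500; (r_i+r_j)·cross = 38·132.7500 = 5044.5000
edge 3: (18.5,31)→(17,38)  cross = 18.5·38 − 17·31 = 176.0000; (r_i+r_j)·cross = 35.5·176.0000 = 6248.0000
edge 4: (17,38)→(7.5,33)  cross = 17·33 − 7.5·38 = 276.0000; (r_i+r_j)·cross = 24.5·276.0000 = 6762.0000
edge 5: (7.5,33)→(6,5.5)  cross = 7.5·5.5 − 6·33 = -156.7500; (r_i+r_j)·cross = 13.5·-156.7500 = -2116.1250
Σcross = 734.5000 → A = |Σcross|/2 = 367.2500 mm²
Σ(r_i+r_j)·cross = 27926.1250 → first moment M = |Σ|/6 = 4654.3542
R_c = M/A = 4654.3542/367.2500 = 12.6735 mm
θ = 151° = 2.635447 rad
V = θ·R_c·A = 2.635447·12.6735·367.2500 = 12266.305 mm³

Volume = 12266.305 mm³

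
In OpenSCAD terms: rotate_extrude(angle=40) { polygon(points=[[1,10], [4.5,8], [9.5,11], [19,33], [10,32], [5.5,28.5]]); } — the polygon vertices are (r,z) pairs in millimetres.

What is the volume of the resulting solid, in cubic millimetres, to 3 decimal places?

Volume = 1434.370 mm³

Profile (r,z), 6 vertices: (1,10) (4.5,8) (9.5,11) (19,33) (10,32) (5.5,28.5)
edge 0: (1,10)→(4.5,8)  cross = 1·8 − 4.5·10 = -37.0000; (r_i+r_j)·cross = 5.5·-37.0000 = -203.5000
edge 1: (4.5,8)→(9.5,11)  cross = 4.5·11 − 9.5·8 = -26.5000; (r_i+r_j)·cross = 14·-26.5000 = -371.0000
edge 2: (9.5,11)→(19,33)  cross = 9.5·33 − 19·11 = 104.5000; (r_i+r_j)·cross = 28.5·104.5000 = 2978.2500
edge 3: (19,33)→(10,32)  cross = 19·32 − 10·33 = 278.0000; (r_i+r_j)·cross = 29·278.0000 = 8062.0000
edge 4: (10,32)→(5.5,28.5)  cross = 10·28.5 − 5.5·32 = 109.0000; (r_i+r_j)·cross = 15.5·109.0000 = 1689.5000
edge 5: (5.5,28.5)→(1,10)  cross = 5.5·10 − 1·28.5 = 26.5000; (r_i+r_j)·cross = 6.5·26.5000 = 172.2500
Σcross = 454.5000 → A = |Σcross|/2 = 227.2500 mm²
Σ(r_i+r_j)·cross = 12327.5000 → first moment M = |Σ|/6 = 2054.5833
R_c = M/A = 2054.5833/227.2500 = 9.0411 mm
θ = 40° = 0.698132 rad
V = θ·R_c·A = 0.698132·9.0411·227.2500 = 1434.370 mm³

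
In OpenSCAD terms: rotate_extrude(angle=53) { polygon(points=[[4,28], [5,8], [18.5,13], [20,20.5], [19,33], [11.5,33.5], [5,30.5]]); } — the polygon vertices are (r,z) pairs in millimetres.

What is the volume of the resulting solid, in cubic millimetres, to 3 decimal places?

Volume = 3583.275 mm³

Profile (r,z), 7 vertices: (4,28) (5,8) (18.5,13) (20,20.5) (19,33) (11.5,33.5) (5,30.5)
edge 0: (4,28)→(5,8)  cross = 4·8 − 5·28 = -108.0000; (r_i+r_j)·cross = 9·-108.0000 = -972.0000
edge 1: (5,8)→(18.5,13)  cross = 5·13 − 18.5·8 = -83.0000; (r_i+r_j)·cross = 23.5·-83.0000 = -1950.5000
edge 2: (18.5,13)→(20,20.5)  cross = 18.5·20.5 − 20·13 = 119.2500; (r_i+r_j)·cross = 38.5·119.2500 = 4591.1250
edge 3: (20,20.5)→(19,33)  cross = 20·33 − 19·20.5 = 270.5000; (r_i+r_j)·cross = 39·270.5000 = 10549.5000
edge 4: (19,33)→(11.5,33.5)  cross = 19·33.5 − 11.5·33 = 257.0000; (r_i+r_j)·cross = 30.5·257.0000 = 7838.5000
edge 5: (11.5,33.5)→(5,30.5)  cross = 11.5·30.5 − 5·33.5 = 183.2500; (r_i+r_j)·cross = 16.5·183.2500 = 3023.6250
edge 6: (5,30.5)→(4,28)  cross = 5·28 − 4·30.5 = 18.0000; (r_i+r_j)·cross = 9·18.0000 = 162.0000
Σcross = 657.0000 → A = |Σcross|/2 = 328.5000 mm²
Σ(r_i+r_j)·cross = 23242.2500 → first moment M = |Σ|/6 = 3873.7083
R_c = M/A = 3873.7083/328.5000 = 11.7921 mm
θ = 53° = 0.925025 rad
V = θ·R_c·A = 0.925025·11.7921·328.5000 = 3583.275 mm³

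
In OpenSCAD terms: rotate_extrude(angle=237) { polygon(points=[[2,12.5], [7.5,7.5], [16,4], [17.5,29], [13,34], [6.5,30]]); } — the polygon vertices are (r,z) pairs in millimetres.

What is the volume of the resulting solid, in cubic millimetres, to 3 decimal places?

Profile (r,z), 6 vertices: (2,12.5) (7.5,7.5) (16,4) (17.5,29) (13,34) (6.5,30)
edge 0: (2,12.5)→(7.5,7.5)  cross = 2·7.5 − 7.5·12.5 = -78.7500; (r_i+r_j)·cross = 9.5·-78.7500 = -748.1250
edge 1: (7.5,7.5)→(16,4)  cross = 7.5·4 − 16·7.5 = -90.0000; (r_i+r_j)·cross = 23.5·-90.0000 = -2115.0000
edge 2: (16,4)→(17.5,29)  cross = 16·29 − 17.5·4 = 394.0000; (r_i+r_j)·cross = 33.5·394.0000 = 13199.0000
edge 3: (17.5,29)→(13,34)  cross = 17.5·34 − 13·29 = 218.0000; (r_i+r_j)·cross = 30.5·218.0000 = 6649.0000
edge 4: (13,34)→(6.5,30)  cross = 13·30 − 6.5·34 = 169.0000; (r_i+r_j)·cross = 19.5·169.0000 = 3295.5000
edge 5: (6.5,30)→(2,12.5)  cross = 6.5·12.5 − 2·30 = 21.2500; (r_i+r_j)·cross = 8.5·21.2500 = 180.6250
Σcross = 633.5000 → A = |Σcross|/2 = 316.7500 mm²
Σ(r_i+r_j)·cross = 20461.0000 → first moment M = |Σ|/6 = 3410.1667
R_c = M/A = 3410.1667/316.7500 = 10.7661 mm
θ = 237° = 4.136430 rad
V = θ·R_c·A = 4.136430·10.7661·316.7500 = 14105.917 mm³

Volume = 14105.917 mm³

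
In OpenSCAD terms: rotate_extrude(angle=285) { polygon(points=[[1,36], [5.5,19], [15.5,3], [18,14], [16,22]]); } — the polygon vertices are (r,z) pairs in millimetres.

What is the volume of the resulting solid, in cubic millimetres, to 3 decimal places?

Volume = 11378.456 mm³

Profile (r,z), 5 vertices: (1,36) (5.5,19) (15.5,3) (18,14) (16,22)
edge 0: (1,36)→(5.5,19)  cross = 1·19 − 5.5·36 = -179.0000; (r_i+r_j)·cross = 6.5·-179.0000 = -1163.5000
edge 1: (5.5,19)→(15.5,3)  cross = 5.5·3 − 15.5·19 = -278.0000; (r_i+r_j)·cross = 21·-278.0000 = -5838.0000
edge 2: (15.5,3)→(18,14)  cross = 15.5·14 − 18·3 = 163.0000; (r_i+r_j)·cross = 33.5·163.0000 = 5460.5000
edge 3: (18,14)→(16,22)  cross = 18·22 − 16·14 = 172.0000; (r_i+r_j)·cross = 34·172.0000 = 5848.0000
edge 4: (16,22)→(1,36)  cross = 16·36 − 1·22 = 554.0000; (r_i+r_j)·cross = 17·554.0000 = 9418.0000
Σcross = 432.0000 → A = |Σcross|/2 = 216.0000 mm²
Σ(r_i+r_j)·cross = 13725.0000 → first moment M = |Σ|/6 = 2287.5000
R_c = M/A = 2287.5000/216.0000 = 10.5903 mm
θ = 285° = 4.974188 rad
V = θ·R_c·A = 4.974188·10.5903·216.0000 = 11378.456 mm³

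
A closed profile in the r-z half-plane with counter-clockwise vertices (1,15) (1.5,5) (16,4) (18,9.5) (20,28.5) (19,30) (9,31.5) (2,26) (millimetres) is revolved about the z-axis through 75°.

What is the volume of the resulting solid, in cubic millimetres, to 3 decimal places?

Volume = 5896.540 mm³

Profile (r,z), 8 vertices: (1,15) (1.5,5) (16,4) (18,9.5) (20,28.5) (19,30) (9,31.5) (2,26)
edge 0: (1,15)→(1.5,5)  cross = 1·5 − 1.5·15 = -17.5000; (r_i+r_j)·cross = 2.5·-17.5000 = -43.7500
edge 1: (1.5,5)→(16,4)  cross = 1.5·4 − 16·5 = -74.0000; (r_i+r_j)·cross = 17.5·-74.0000 = -1295.0000
edge 2: (16,4)→(18,9.5)  cross = 16·9.5 − 18·4 = 80.0000; (r_i+r_j)·cross = 34·80.0000 = 2720.0000
edge 3: (18,9.5)→(20,28.5)  cross = 18·28.5 − 20·9.5 = 323.0000; (r_i+r_j)·cross = 38·323.0000 = 12274.0000
edge 4: (20,28.5)→(19,30)  cross = 20·30 − 19·28.5 = 58.5000; (r_i+r_j)·cross = 39·58.5000 = 2281.5000
edge 5: (19,30)→(9,31.5)  cross = 19·31.5 − 9·30 = 328.5000; (r_i+r_j)·cross = 28·328.5000 = 9198.0000
edge 6: (9,31.5)→(2,26)  cross = 9·26 − 2·31.5 = 171.0000; (r_i+r_j)·cross = 11·171.0000 = 1881.0000
edge 7: (2,26)→(1,15)  cross = 2·15 − 1·26 = 4.0000; (r_i+r_j)·cross = 3·4.0000 = 12.0000
Σcross = 873.5000 → A = |Σcross|/2 = 436.7500 mm²
Σ(r_i+r_j)·cross = 27027.7500 → first moment M = |Σ|/6 = 4504.6250
R_c = M/A = 4504.6250/436.7500 = 10.3140 mm
θ = 75° = 1.308997 rad
V = θ·R_c·A = 1.308997·10.3140·436.7500 = 5896.540 mm³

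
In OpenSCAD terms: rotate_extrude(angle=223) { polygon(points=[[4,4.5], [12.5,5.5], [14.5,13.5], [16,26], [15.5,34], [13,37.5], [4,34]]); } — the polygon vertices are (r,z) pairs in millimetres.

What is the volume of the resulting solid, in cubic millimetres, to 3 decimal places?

Profile (r,z), 7 vertices: (4,4.5) (12.5,5.5) (14.5,13.5) (16,26) (15.5,34) (13,37.5) (4,34)
edge 0: (4,4.5)→(12.5,5.5)  cross = 4·5.5 − 12.5·4.5 = -34.2500; (r_i+r_j)·cross = 16.5·-34.2500 = -565.1250
edge 1: (12.5,5.5)→(14.5,13.5)  cross = 12.5·13.5 − 14.5·5.5 = 89.0000; (r_i+r_j)·cross = 27·89.0000 = 2403.0000
edge 2: (14.5,13.5)→(16,26)  cross = 14.5·26 − 16·13.5 = 161.0000; (r_i+r_j)·cross = 30.5·161.0000 = 4910.5000
edge 3: (16,26)→(15.5,34)  cross = 16·34 − 15.5·26 = 141.0000; (r_i+r_j)·cross = 31.5·141.0000 = 4441.5000
edge 4: (15.5,34)→(13,37.5)  cross = 15.5·37.5 − 13·34 = 139.2500; (r_i+r_j)·cross = 28.5·139.2500 = 3968.6250
edge 5: (13,37.5)→(4,34)  cross = 13·34 − 4·37.5 = 292.0000; (r_i+r_j)·cross = 17·292.0000 = 4964.0000
edge 6: (4,34)→(4,4.5)  cross = 4·4.5 − 4·34 = -118.0000; (r_i+r_j)·cross = 8·-118.0000 = -944.0000
Σcross = 670.0000 → A = |Σcross|/2 = 335.0000 mm²
Σ(r_i+r_j)·cross = 19178.5000 → first moment M = |Σ|/6 = 3196.4167
R_c = M/A = 3196.4167/335.0000 = 9.5415 mm
θ = 223° = 3.892084 rad
V = θ·R_c·A = 3.892084·9.5415·335.0000 = 12440.723 mm³

Volume = 12440.723 mm³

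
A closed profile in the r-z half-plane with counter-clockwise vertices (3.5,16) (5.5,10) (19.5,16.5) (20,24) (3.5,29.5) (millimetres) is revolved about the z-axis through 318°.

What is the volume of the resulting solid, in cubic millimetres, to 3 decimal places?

Volume = 12883.741 mm³

Profile (r,z), 5 vertices: (3.5,16) (5.5,10) (19.5,16.5) (20,24) (3.5,29.5)
edge 0: (3.5,16)→(5.5,10)  cross = 3.5·10 − 5.5·16 = -53.0000; (r_i+r_j)·cross = 9·-53.0000 = -477.0000
edge 1: (5.5,10)→(19.5,16.5)  cross = 5.5·16.5 − 19.5·10 = -104.2500; (r_i+r_j)·cross = 25·-104.2500 = -2606.2500
edge 2: (19.5,16.5)→(20,24)  cross = 19.5·24 − 20·16.5 = 138.0000; (r_i+r_j)·cross = 39.5·138.0000 = 5451.0000
edge 3: (20,24)→(3.5,29.5)  cross = 20·29.5 − 3.5·24 = 506.0000; (r_i+r_j)·cross = 23.5·506.0000 = 11891.0000
edge 4: (3.5,29.5)→(3.5,16)  cross = 3.5·16 − 3.5·29.5 = -47.2500; (r_i+r_j)·cross = 7·-47.2500 = -330.7500
Σcross = 439.5000 → A = |Σcross|/2 = 219.7500 mm²
Σ(r_i+r_j)·cross = 13928.0000 → first moment M = |Σ|/6 = 2321.3333
R_c = M/A = 2321.3333/219.7500 = 10.5635 mm
θ = 318° = 5.550147 rad
V = θ·R_c·A = 5.550147·10.5635·219.7500 = 12883.741 mm³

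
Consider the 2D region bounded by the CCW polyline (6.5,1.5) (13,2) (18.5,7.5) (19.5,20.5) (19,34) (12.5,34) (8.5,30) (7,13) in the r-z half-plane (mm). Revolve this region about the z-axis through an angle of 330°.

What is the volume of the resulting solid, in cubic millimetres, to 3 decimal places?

Profile (r,z), 8 vertices: (6.5,1.5) (13,2) (18.5,7.5) (19.5,20.5) (19,34) (12.5,34) (8.5,30) (7,13)
edge 0: (6.5,1.5)→(13,2)  cross = 6.5·2 − 13·1.5 = -6.5000; (r_i+r_j)·cross = 19.5·-6.5000 = -126.7500
edge 1: (13,2)→(18.5,7.5)  cross = 13·7.5 − 18.5·2 = 60.5000; (r_i+r_j)·cross = 31.5·60.5000 = 1905.7500
edge 2: (18.5,7.5)→(19.5,20.5)  cross = 18.5·20.5 − 19.5·7.5 = 233.0000; (r_i+r_j)·cross = 38·233.0000 = 8854.0000
edge 3: (19.5,20.5)→(19,34)  cross = 19.5·34 − 19·20.5 = 273.5000; (r_i+r_j)·cross = 38.5·273.5000 = 10529.7500
edge 4: (19,34)→(12.5,34)  cross = 19·34 − 12.5·34 = 221.0000; (r_i+r_j)·cross = 31.5·221.0000 = 6961.5000
edge 5: (12.5,34)→(8.5,30)  cross = 12.5·30 − 8.5·34 = 86.0000; (r_i+r_j)·cross = 21·86.0000 = 1806.0000
edge 6: (8.5,30)→(7,13)  cross = 8.5·13 − 7·30 = -99.5000; (r_i+r_j)·cross = 15.5·-99.5000 = -1542.2500
edge 7: (7,13)→(6.5,1.5)  cross = 7·1.5 − 6.5·13 = -74.0000; (r_i+r_j)·cross = 13.5·-74.0000 = -999.0000
Σcross = 694.0000 → A = |Σcross|/2 = 347.0000 mm²
Σ(r_i+r_j)·cross = 27389.0000 → first moment M = |Σ|/6 = 4564.8333
R_c = M/A = 4564.8333/347.0000 = 13.1551 mm
θ = 330° = 5.759587 rad
V = θ·R_c·A = 5.759587·13.1551·347.0000 = 26291.553 mm³

Volume = 26291.553 mm³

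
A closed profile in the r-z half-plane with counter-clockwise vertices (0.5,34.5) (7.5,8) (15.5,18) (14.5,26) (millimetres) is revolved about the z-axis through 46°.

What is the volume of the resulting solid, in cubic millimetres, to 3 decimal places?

Profile (r,z), 4 vertices: (0.5,34.5) (7.5,8) (15.5,18) (14.5,26)
edge 0: (0.5,34.5)→(7.5,8)  cross = 0.5·8 − 7.5·34.5 = -254.7500; (r_i+r_j)·cross = 8·-254.7500 = -2038.0000
edge 1: (7.5,8)→(15.5,18)  cross = 7.5·18 − 15.5·8 = 11.0000; (r_i+r_j)·cross = 23·11.0000 = 253.0000
edge 2: (15.5,18)→(14.5,26)  cross = 15.5·26 − 14.5·18 = 142.0000; (r_i+r_j)·cross = 30·142.0000 = 4260.0000
edge 3: (14.5,26)→(0.5,34.5)  cross = 14.5·34.5 − 0.5·26 = 487.2500; (r_i+r_j)·cross = 15·487.2500 = 7308.7500
Σcross = 385.5000 → A = |Σcross|/2 = 192.7500 mm²
Σ(r_i+r_j)·cross = 9783.7500 → first moment M = |Σ|/6 = 1630.6250
R_c = M/A = 1630.6250/192.7500 = 8.4598 mm
θ = 46° = 0.802851 rad
V = θ·R_c·A = 0.802851·8.4598·192.7500 = 1309.150 mm³

Volume = 1309.150 mm³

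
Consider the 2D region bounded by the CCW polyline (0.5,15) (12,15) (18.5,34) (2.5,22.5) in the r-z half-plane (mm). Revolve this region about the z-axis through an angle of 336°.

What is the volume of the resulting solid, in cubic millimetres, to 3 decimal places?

Volume = 8658.648 mm³

Profile (r,z), 4 vertices: (0.5,15) (12,15) (18.5,34) (2.5,22.5)
edge 0: (0.5,15)→(12,15)  cross = 0.5·15 − 12·15 = -172.5000; (r_i+r_j)·cross = 12.5·-172.5000 = -2156.2500
edge 1: (12,15)→(18.5,34)  cross = 12·34 − 18.5·15 = 130.5000; (r_i+r_j)·cross = 30.5·130.5000 = 3980.2500
edge 2: (18.5,34)→(2.5,22.5)  cross = 18.5·22.5 − 2.5·34 = 331.2500; (r_i+r_j)·cross = 21·331.2500 = 6956.2500
edge 3: (2.5,22.5)→(0.5,15)  cross = 2.5·15 − 0.5·22.5 = 26.2500; (r_i+r_j)·cross = 3·26.2500 = 78.7500
Σcross = 315.5000 → A = |Σcross|/2 = 157.7500 mm²
Σ(r_i+r_j)·cross = 8859.0000 → first moment M = |Σ|/6 = 1476.5000
R_c = M/A = 1476.5000/157.7500 = 9.3597 mm
θ = 336° = 5.864306 rad
V = θ·R_c·A = 5.864306·9.3597·157.7500 = 8658.648 mm³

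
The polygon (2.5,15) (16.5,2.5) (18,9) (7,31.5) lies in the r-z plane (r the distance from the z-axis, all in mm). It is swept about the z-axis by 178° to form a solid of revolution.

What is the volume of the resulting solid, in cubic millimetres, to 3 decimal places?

Volume = 6128.650 mm³

Profile (r,z), 4 vertices: (2.5,15) (16.5,2.5) (18,9) (7,31.5)
edge 0: (2.5,15)→(16.5,2.5)  cross = 2.5·2.5 − 16.5·15 = -241.2500; (r_i+r_j)·cross = 19·-241.2500 = -4583.7500
edge 1: (16.5,2.5)→(18,9)  cross = 16.5·9 − 18·2.5 = 103.5000; (r_i+r_j)·cross = 34.5·103.5000 = 3570.7500
edge 2: (18,9)→(7,31.5)  cross = 18·31.5 − 7·9 = 504.0000; (r_i+r_j)·cross = 25·504.0000 = 12600.0000
edge 3: (7,31.5)→(2.5,15)  cross = 7·15 − 2.5·31.5 = 26.2500; (r_i+r_j)·cross = 9.5·26.2500 = 249.3750
Σcross = 392.5000 → A = |Σcross|/2 = 196.2500 mm²
Σ(r_i+r_j)·cross = 11836.3750 → first moment M = |Σ|/6 = 1972.7292
R_c = M/A = 1972.7292/196.2500 = 10.0521 mm
θ = 178° = 3.106686 rad
V = θ·R_c·A = 3.106686·10.0521·196.2500 = 6128.650 mm³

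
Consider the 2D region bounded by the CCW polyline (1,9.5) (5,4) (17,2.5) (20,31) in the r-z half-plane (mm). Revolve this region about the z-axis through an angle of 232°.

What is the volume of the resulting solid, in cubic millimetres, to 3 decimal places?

Profile (r,z), 4 vertices: (1,9.5) (5,4) (17,2.5) (20,31)
edge 0: (1,9.5)→(5,4)  cross = 1·4 − 5·9.5 = -43.5000; (r_i+r_j)·cross = 6·-43.5000 = -261.0000
edge 1: (5,4)→(17,2.5)  cross = 5·2.5 − 17·4 = -55.5000; (r_i+r_j)·cross = 22·-55.5000 = -1221.0000
edge 2: (17,2.5)→(20,31)  cross = 17·31 − 20·2.5 = 477.0000; (r_i+r_j)·cross = 37·477.0000 = 17649.0000
edge 3: (20,31)→(1,9.5)  cross = 20·9.5 − 1·31 = 159.0000; (r_i+r_j)·cross = 21·159.0000 = 3339.0000
Σcross = 537.0000 → A = |Σcross|/2 = 268.5000 mm²
Σ(r_i+r_j)·cross = 19506.0000 → first moment M = |Σ|/6 = 3251.0000
R_c = M/A = 3251.0000/268.5000 = 12.1080 mm
θ = 232° = 4.049164 rad
V = θ·R_c·A = 4.049164·12.1080·268.5000 = 13163.832 mm³

Volume = 13163.832 mm³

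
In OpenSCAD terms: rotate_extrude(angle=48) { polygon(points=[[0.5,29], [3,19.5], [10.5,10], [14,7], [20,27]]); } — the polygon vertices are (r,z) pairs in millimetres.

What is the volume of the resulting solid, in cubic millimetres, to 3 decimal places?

Profile (r,z), 5 vertices: (0.5,29) (3,19.5) (10.5,10) (14,7) (20,27)
edge 0: (0.5,29)→(3,19.5)  cross = 0.5·19.5 − 3·29 = -77.2500; (r_i+r_j)·cross = 3.5·-77.2500 = -270.3750
edge 1: (3,19.5)→(10.5,10)  cross = 3·10 − 10.5·19.5 = -174.7500; (r_i+r_j)·cross = 13.5·-174.7500 = -2359.1250
edge 2: (10.5,10)→(14,7)  cross = 10.5·7 − 14·10 = -66.5000; (r_i+r_j)·cross = 24.5·-66.5000 = -1629.2500
edge 3: (14,7)→(20,27)  cross = 14·27 − 20·7 = 238.0000; (r_i+r_j)·cross = 34·238.0000 = 8092.0000
edge 4: (20,27)→(0.5,29)  cross = 20·29 − 0.5·27 = 566.5000; (r_i+r_j)·cross = 20.5·566.5000 = 11613.2500
Σcross = 486.0000 → A = |Σcross|/2 = 243.0000 mm²
Σ(r_i+r_j)·cross = 15446.5000 → first moment M = |Σ|/6 = 2574.4167
R_c = M/A = 2574.4167/243.0000 = 10.5943 mm
θ = 48° = 0.837758 rad
V = θ·R_c·A = 0.837758·10.5943·243.0000 = 2156.738 mm³

Volume = 2156.738 mm³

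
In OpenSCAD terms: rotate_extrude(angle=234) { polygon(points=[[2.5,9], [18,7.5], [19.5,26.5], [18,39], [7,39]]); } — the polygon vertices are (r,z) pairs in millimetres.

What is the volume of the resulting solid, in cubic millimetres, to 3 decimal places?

Profile (r,z), 5 vertices: (2.5,9) (18,7.5) (19.5,26.5) (18,39) (7,39)
edge 0: (2.5,9)→(18,7.5)  cross = 2.5·7.5 − 18·9 = -143.2500; (r_i+r_j)·cross = 20.5·-143.2500 = -2936.6250
edge 1: (18,7.5)→(19.5,26.5)  cross = 18·26.5 − 19.5·7.5 = 330.7500; (r_i+r_j)·cross = 37.5·330.7500 = 12403.1250
edge 2: (19.5,26.5)→(18,39)  cross = 19.5·39 − 18·26.5 = 283.5000; (r_i+r_j)·cross = 37.5·283.5000 = 10631.2500
edge 3: (18,39)→(7,39)  cross = 18·39 − 7·39 = 429.0000; (r_i+r_j)·cross = 25·429.0000 = 10725.0000
edge 4: (7,39)→(2.5,9)  cross = 7·9 − 2.5·39 = -34.5000; (r_i+r_j)·cross = 9.5·-34.5000 = -327.7500
Σcross = 865.5000 → A = |Σcross|/2 = 432.7500 mm²
Σ(r_i+r_j)·cross = 30495.0000 → first moment M = |Σ|/6 = 5082.5000
R_c = M/A = 5082.5000/432.7500 = 11.7447 mm
θ = 234° = 4.084070 rad
V = θ·R_c·A = 4.084070·11.7447·432.7500 = 20757.288 mm³

Volume = 20757.288 mm³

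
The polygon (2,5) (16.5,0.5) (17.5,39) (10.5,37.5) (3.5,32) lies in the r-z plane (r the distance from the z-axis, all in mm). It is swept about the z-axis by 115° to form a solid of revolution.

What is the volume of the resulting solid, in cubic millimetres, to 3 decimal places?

Volume = 9899.660 mm³

Profile (r,z), 5 vertices: (2,5) (16.5,0.5) (17.5,39) (10.5,37.5) (3.5,32)
edge 0: (2,5)→(16.5,0.5)  cross = 2·0.5 − 16.5·5 = -81.5000; (r_i+r_j)·cross = 18.5·-81.5000 = -1507.7500
edge 1: (16.5,0.5)→(17.5,39)  cross = 16.5·39 − 17.5·0.5 = 634.7500; (r_i+r_j)·cross = 34·634.7500 = 21581.5000
edge 2: (17.5,39)→(10.5,37.5)  cross = 17.5·37.5 − 10.5·39 = 246.7500; (r_i+r_j)·cross = 28·246.7500 = 6909.0000
edge 3: (10.5,37.5)→(3.5,32)  cross = 10.5·32 − 3.5·37.5 = 204.7500; (r_i+r_j)·cross = 14·204.7500 = 2866.5000
edge 4: (3.5,32)→(2,5)  cross = 3.5·5 − 2·32 = -46.5000; (r_i+r_j)·cross = 5.5·-46.5000 = -255.7500
Σcross = 958.2500 → A = |Σcross|/2 = 479.1250 mm²
Σ(r_i+r_j)·cross = 29593.5000 → first moment M = |Σ|/6 = 4932.2500
R_c = M/A = 4932.2500/479.1250 = 10.2943 mm
θ = 115° = 2.007129 rad
V = θ·R_c·A = 2.007129·10.2943·479.1250 = 9899.660 mm³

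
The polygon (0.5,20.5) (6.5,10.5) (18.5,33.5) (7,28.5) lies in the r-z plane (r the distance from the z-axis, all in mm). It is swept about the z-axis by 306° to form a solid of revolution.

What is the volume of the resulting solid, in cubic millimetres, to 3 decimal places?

Profile (r,z), 4 vertices: (0.5,20.5) (6.5,10.5) (18.5,33.5) (7,28.5)
edge 0: (0.5,20.5)→(6.5,10.5)  cross = 0.5·10.5 − 6.5·20.5 = -128.0000; (r_i+r_j)·cross = 7·-128.0000 = -896.0000
edge 1: (6.5,10.5)→(18.5,33.5)  cross = 6.5·33.5 − 18.5·10.5 = 23.5000; (r_i+r_j)·cross = 25·23.5000 = 587.5000
edge 2: (18.5,33.5)→(7,28.5)  cross = 18.5·28.5 − 7·33.5 = 292.7500; (r_i+r_j)·cross = 25.5·292.7500 = 7465.1250
edge 3: (7,28.5)→(0.5,20.5)  cross = 7·20.5 − 0.5·28.5 = 129.2500; (r_i+r_j)·cross = 7.5·129.2500 = 969.3750
Σcross = 317.5000 → A = |Σcross|/2 = 158.7500 mm²
Σ(r_i+r_j)·cross = 8126.0000 → first moment M = |Σ|/6 = 1354.3333
R_c = M/A = 1354.3333/158.7500 = 8.5312 mm
θ = 306° = 5.340708 rad
V = θ·R_c·A = 5.340708·8.5312·158.7500 = 7233.098 mm³

Volume = 7233.098 mm³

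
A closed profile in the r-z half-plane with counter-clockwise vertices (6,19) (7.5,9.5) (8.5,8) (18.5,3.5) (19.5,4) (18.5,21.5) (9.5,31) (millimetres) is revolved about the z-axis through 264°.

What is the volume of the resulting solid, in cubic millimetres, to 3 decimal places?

Profile (r,z), 7 vertices: (6,19) (7.5,9.5) (8.5,8) (18.5,3.5) (19.5,4) (18.5,21.5) (9.5,31)
edge 0: (6,19)→(7.5,9.5)  cross = 6·9.5 − 7.5·19 = -85.5000; (r_i+r_j)·cross = 13.5·-85.5000 = -1154.2500
edge 1: (7.5,9.5)→(8.5,8)  cross = 7.5·8 − 8.5·9.5 = -20.7500; (r_i+r_j)·cross = 16·-20.7500 = -332.0000
edge 2: (8.5,8)→(18.5,3.5)  cross = 8.5·3.5 − 18.5·8 = -118.2500; (r_i+r_j)·cross = 27·-118.2500 = -3192.7500
edge 3: (18.5,3.5)→(19.5,4)  cross = 18.5·4 − 19.5·3.5 = 5.7500; (r_i+r_j)·cross = 38·5.7500 = 218.5000
edge 4: (19.5,4)→(18.5,21.5)  cross = 19.5·21.5 − 18.5·4 = 345.2500; (r_i+r_j)·cross = 38·345.2500 = 13119.5000
edge 5: (18.5,21.5)→(9.5,31)  cross = 18.5·31 − 9.5·21.5 = 369.2500; (r_i+r_j)·cross = 28·369.2500 = 10339.0000
edge 6: (9.5,31)→(6,19)  cross = 9.5·19 − 6·31 = -5.5000; (r_i+r_j)·cross = 15.5·-5.5000 = -85.2500
Σcross = 490.2500 → A = |Σcross|/2 = 245.1250 mm²
Σ(r_i+r_j)·cross = 18912.7500 → first moment M = |Σ|/6 = 3152.1250
R_c = M/A = 3152.1250/245.1250 = 12.8593 mm
θ = 264° = 4.607669 rad
V = θ·R_c·A = 4.607669·12.8593·245.1250 = 14523.949 mm³

Volume = 14523.949 mm³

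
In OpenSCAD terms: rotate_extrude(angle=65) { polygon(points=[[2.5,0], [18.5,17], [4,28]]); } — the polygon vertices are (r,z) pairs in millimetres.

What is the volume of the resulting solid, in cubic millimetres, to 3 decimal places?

Volume = 1997.129 mm³

Profile (r,z), 3 vertices: (2.5,0) (18.5,17) (4,28)
edge 0: (2.5,0)→(18.5,17)  cross = 2.5·17 − 18.5·0 = 42.5000; (r_i+r_j)·cross = 21·42.5000 = 892.5000
edge 1: (18.5,17)→(4,28)  cross = 18.5·28 − 4·17 = 450.0000; (r_i+r_j)·cross = 22.5·450.0000 = 10125.0000
edge 2: (4,28)→(2.5,0)  cross = 4·0 − 2.5·28 = -70.0000; (r_i+r_j)·cross = 6.5·-70.0000 = -455.0000
Σcross = 422.5000 → A = |Σcross|/2 = 211.2500 mm²
Σ(r_i+r_j)·cross = 10562.5000 → first moment M = |Σ|/6 = 1760.4167
R_c = M/A = 1760.4167/211.2500 = 8.3333 mm
θ = 65° = 1.134464 rad
V = θ·R_c·A = 1.134464·8.3333·211.2500 = 1997.129 mm³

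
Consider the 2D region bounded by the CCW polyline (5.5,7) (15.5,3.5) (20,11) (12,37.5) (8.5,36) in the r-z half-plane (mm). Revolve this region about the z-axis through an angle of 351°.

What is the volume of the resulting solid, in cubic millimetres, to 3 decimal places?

Volume = 22311.404 mm³

Profile (r,z), 5 vertices: (5.5,7) (15.5,3.5) (20,11) (12,37.5) (8.5,36)
edge 0: (5.5,7)→(15.5,3.5)  cross = 5.5·3.5 − 15.5·7 = -89.2500; (r_i+r_j)·cross = 21·-89.2500 = -1874.2500
edge 1: (15.5,3.5)→(20,11)  cross = 15.5·11 − 20·3.5 = 100.5000; (r_i+r_j)·cross = 35.5·100.5000 = 3567.7500
edge 2: (20,11)→(12,37.5)  cross = 20·37.5 − 12·11 = 618.0000; (r_i+r_j)·cross = 32·618.0000 = 19776.0000
edge 3: (12,37.5)→(8.5,36)  cross = 12·36 − 8.5·37.5 = 113.2500; (r_i+r_j)·cross = 20.5·113.2500 = 2321.6250
edge 4: (8.5,36)→(5.5,7)  cross = 8.5·7 − 5.5·36 = -138.5000; (r_i+r_j)·cross = 14·-138.5000 = -1939.0000
Σcross = 604.0000 → A = |Σcross|/2 = 302.0000 mm²
Σ(r_i+r_j)·cross = 21852.1250 → first moment M = |Σ|/6 = 3642.0208
R_c = M/A = 3642.0208/302.0000 = 12.0597 mm
θ = 351° = 6.126106 rad
V = θ·R_c·A = 6.126106·12.0597·302.0000 = 22311.404 mm³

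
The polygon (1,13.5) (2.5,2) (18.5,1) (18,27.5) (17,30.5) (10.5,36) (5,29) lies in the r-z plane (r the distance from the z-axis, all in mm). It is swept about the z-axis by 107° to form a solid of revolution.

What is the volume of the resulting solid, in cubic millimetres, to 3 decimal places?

Profile (r,z), 7 vertices: (1,13.5) (2.5,2) (18.5,1) (18,27.5) (17,30.5) (10.5,36) (5,29)
edge 0: (1,13.5)→(2.5,2)  cross = 1·2 − 2.5·13.5 = -31.7500; (r_i+r_j)·cross = 3.5·-31.7500 = -111.1250
edge 1: (2.5,2)→(18.5,1)  cross = 2.5·1 − 18.5·2 = -34.5000; (r_i+r_j)·cross = 21·-34.5000 = -724.5000
edge 2: (18.5,1)→(18,27.5)  cross = 18.5·27.5 − 18·1 = 490.7500; (r_i+r_j)·cross = 36.5·490.7500 = 17912.3750
edge 3: (18,27.5)→(17,30.5)  cross = 18·30.5 − 17·27.5 = 81.5000; (r_i+r_j)·cross = 35·81.5000 = 2852.5000
edge 4: (17,30.5)→(10.5,36)  cross = 17·36 − 10.5·30.5 = 291.7500; (r_i+r_j)·cross = 27.5·291.7500 = 8023.1250
edge 5: (10.5,36)→(5,29)  cross = 10.5·29 − 5·36 = 124.5000; (r_i+r_j)·cross = 15.5·124.5000 = 1929.7500
edge 6: (5,29)→(1,13.5)  cross = 5·13.5 − 1·29 = 38.5000; (r_i+r_j)·cross = 6·38.5000 = 231.0000
Σcross = 960.7500 → A = |Σcross|/2 = 480.3750 mm²
Σ(r_i+r_j)·cross = 30113.1250 → first moment M = |Σ|/6 = 5018.8542
R_c = M/A = 5018.8542/480.3750 = 10.4478 mm
θ = 107° = 1.867502 rad
V = θ·R_c·A = 1.867502·10.4478·480.3750 = 9372.722 mm³

Volume = 9372.722 mm³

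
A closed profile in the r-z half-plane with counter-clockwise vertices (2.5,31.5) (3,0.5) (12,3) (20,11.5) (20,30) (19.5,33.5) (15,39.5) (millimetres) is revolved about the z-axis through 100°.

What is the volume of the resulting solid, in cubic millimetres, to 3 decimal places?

Profile (r,z), 7 vertices: (2.5,31.5) (3,0.5) (12,3) (20,11.5) (20,30) (19.5,33.5) (15,39.5)
edge 0: (2.5,31.5)→(3,0.5)  cross = 2.5·0.5 − 3·31.5 = -93.2500; (r_i+r_j)·cross = 5.5·-93.2500 = -512.8750
edge 1: (3,0.5)→(12,3)  cross = 3·3 − 12·0.5 = 3.0000; (r_i+r_j)·cross = 15·3.0000 = 45.0000
edge 2: (12,3)→(20,11.5)  cross = 12·11.5 − 20·3 = 78.0000; (r_i+r_j)·cross = 32·78.0000 = 2496.0000
edge 3: (20,11.5)→(20,30)  cross = 20·30 − 20·11.5 = 370.0000; (r_i+r_j)·cross = 40·370.0000 = 14800.0000
edge 4: (20,30)→(19.5,33.5)  cross = 20·33.5 − 19.5·30 = 85.0000; (r_i+r_j)·cross = 39.5·85.0000 = 3357.5000
edge 5: (19.5,33.5)→(15,39.5)  cross = 19.5·39.5 − 15·33.5 = 267.7500; (r_i+r_j)·cross = 34.5·267.7500 = 9237.3750
edge 6: (15,39.5)→(2.5,31.5)  cross = 15·31.5 − 2.5·39.5 = 373.7500; (r_i+r_j)·cross = 17.5·373.7500 = 6540.6250
Σcross = 1084.2500 → A = |Σcross|/2 = 542.1250 mm²
Σ(r_i+r_j)·cross = 35963.6250 → first moment M = |Σ|/6 = 5993.9375
R_c = M/A = 5993.9375/542.1250 = 11.0564 mm
θ = 100° = 1.745329 rad
V = θ·R_c·A = 1.745329·11.0564·542.1250 = 10461.394 mm³

Volume = 10461.394 mm³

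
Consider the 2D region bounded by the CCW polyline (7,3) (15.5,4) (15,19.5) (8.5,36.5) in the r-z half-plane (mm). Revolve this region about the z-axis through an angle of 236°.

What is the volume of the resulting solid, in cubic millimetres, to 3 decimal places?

Volume = 8497.793 mm³

Profile (r,z), 4 vertices: (7,3) (15.5,4) (15,19.5) (8.5,36.5)
edge 0: (7,3)→(15.5,4)  cross = 7·4 − 15.5·3 = -18.5000; (r_i+r_j)·cross = 22.5·-18.5000 = -416.2500
edge 1: (15.5,4)→(15,19.5)  cross = 15.5·19.5 − 15·4 = 242.2500; (r_i+r_j)·cross = 30.5·242.2500 = 7388.6250
edge 2: (15,19.5)→(8.5,36.5)  cross = 15·36.5 − 8.5·19.5 = 381.7500; (r_i+r_j)·cross = 23.5·381.7500 = 8971.1250
edge 3: (8.5,36.5)→(7,3)  cross = 8.5·3 − 7·36.5 = -230.0000; (r_i+r_j)·cross = 15.5·-230.0000 = -3565.0000
Σcross = 375.5000 → A = |Σcross|/2 = 187.7500 mm²
Σ(r_i+r_j)·cross = 12378.5000 → first moment M = |Σ|/6 = 2063.0833
R_c = M/A = 2063.0833/187.7500 = 10.9885 mm
θ = 236° = 4.118977 rad
V = θ·R_c·A = 4.118977·10.9885·187.7500 = 8497.793 mm³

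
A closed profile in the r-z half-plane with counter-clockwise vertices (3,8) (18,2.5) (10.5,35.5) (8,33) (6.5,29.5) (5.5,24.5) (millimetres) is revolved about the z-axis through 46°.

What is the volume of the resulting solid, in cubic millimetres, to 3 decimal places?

Volume = 2111.248 mm³

Profile (r,z), 6 vertices: (3,8) (18,2.5) (10.5,35.5) (8,33) (6.5,29.5) (5.5,24.5)
edge 0: (3,8)→(18,2.5)  cross = 3·2.5 − 18·8 = -136.5000; (r_i+r_j)·cross = 21·-136.5000 = -2866.5000
edge 1: (18,2.5)→(10.5,35.5)  cross = 18·35.5 − 10.5·2.5 = 612.7500; (r_i+r_j)·cross = 28.5·612.7500 = 17463.3750
edge 2: (10.5,35.5)→(8,33)  cross = 10.5·33 − 8·35.5 = 62.5000; (r_i+r_j)·cross = 18.5·62.5000 = 1156.2500
edge 3: (8,33)→(6.5,29.5)  cross = 8·29.5 − 6.5·33 = 21.5000; (r_i+r_j)·cross = 14.5·21.5000 = 311.7500
edge 4: (6.5,29.5)→(5.5,24.5)  cross = 6.5·24.5 − 5.5·29.5 = -3.0000; (r_i+r_j)·cross = 12·-3.0000 = -36.0000
edge 5: (5.5,24.5)→(3,8)  cross = 5.5·8 − 3·24.5 = -29.5000; (r_i+r_j)·cross = 8.5·-29.5000 = -250.7500
Σcross = 527.7500 → A = |Σcross|/2 = 263.8750 mm²
Σ(r_i+r_j)·cross = 15778.1250 → first moment M = |Σ|/6 = 2629.6875
R_c = M/A = 2629.6875/263.8750 = 9.9657 mm
θ = 46° = 0.802851 rad
V = θ·R_c·A = 0.802851·9.9657·263.8750 = 2111.248 mm³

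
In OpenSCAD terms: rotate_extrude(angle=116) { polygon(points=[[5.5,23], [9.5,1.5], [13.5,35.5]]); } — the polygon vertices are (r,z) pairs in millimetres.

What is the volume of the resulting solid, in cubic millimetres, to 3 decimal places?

Profile (r,z), 3 vertices: (5.5,23) (9.5,1.5) (13.5,35.5)
edge 0: (5.5,23)→(9.5,1.5)  cross = 5.5·1.5 − 9.5·23 = -210.2500; (r_i+r_j)·cross = 15·-210.2500 = -3153.7500
edge 1: (9.5,1.5)→(13.5,35.5)  cross = 9.5·35.5 − 13.5·1.5 = 317.0000; (r_i+r_j)·cross = 23·317.0000 = 7291.0000
edge 2: (13.5,35.5)→(5.5,23)  cross = 13.5·23 − 5.5·35.5 = 115.2500; (r_i+r_j)·cross = 19·115.2500 = 2189.7500
Σcross = 222.0000 → A = |Σcross|/2 = 111.0000 mm²
Σ(r_i+r_j)·cross = 6327.0000 → first moment M = |Σ|/6 = 1054.5000
R_c = M/A = 1054.5000/111.0000 = 9.5000 mm
θ = 116° = 2.024582 rad
V = θ·R_c·A = 2.024582·9.5000·111.0000 = 2134.922 mm³

Volume = 2134.922 mm³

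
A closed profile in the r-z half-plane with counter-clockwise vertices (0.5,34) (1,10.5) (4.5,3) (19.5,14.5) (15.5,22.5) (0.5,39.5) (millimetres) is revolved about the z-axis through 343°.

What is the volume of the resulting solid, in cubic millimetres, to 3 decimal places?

Volume = 16940.489 mm³

Profile (r,z), 6 vertices: (0.5,34) (1,10.5) (4.5,3) (19.5,14.5) (15.5,22.5) (0.5,39.5)
edge 0: (0.5,34)→(1,10.5)  cross = 0.5·10.5 − 1·34 = -28.7500; (r_i+r_j)·cross = 1.5·-28.7500 = -43.1250
edge 1: (1,10.5)→(4.5,3)  cross = 1·3 − 4.5·10.5 = -44.2500; (r_i+r_j)·cross = 5.5·-44.2500 = -243.3750
edge 2: (4.5,3)→(19.5,14.5)  cross = 4.5·14.5 − 19.5·3 = 6.7500; (r_i+r_j)·cross = 24·6.7500 = 162.0000
edge 3: (19.5,14.5)→(15.5,22.5)  cross = 19.5·22.5 − 15.5·14.5 = 214.0000; (r_i+r_j)·cross = 35·214.0000 = 7490.0000
edge 4: (15.5,22.5)→(0.5,39.5)  cross = 15.5·39.5 − 0.5·22.5 = 601.0000; (r_i+r_j)·cross = 16·601.0000 = 9616.0000
edge 5: (0.5,39.5)→(0.5,34)  cross = 0.5·34 − 0.5·39.5 = -2.7500; (r_i+r_j)·cross = 1·-2.7500 = -2.7500
Σcross = 746.0000 → A = |Σcross|/2 = 373.0000 mm²
Σ(r_i+r_j)·cross = 16978.7500 → first moment M = |Σ|/6 = 2829.7917
R_c = M/A = 2829.7917/373.0000 = 7.5866 mm
θ = 343° = 5.986479 rad
V = θ·R_c·A = 5.986479·7.5866·373.0000 = 16940.489 mm³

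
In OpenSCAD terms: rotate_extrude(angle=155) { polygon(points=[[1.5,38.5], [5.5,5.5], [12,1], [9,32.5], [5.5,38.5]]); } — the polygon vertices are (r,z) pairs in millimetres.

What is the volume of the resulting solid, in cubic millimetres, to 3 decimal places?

Volume = 4070.571 mm³

Profile (r,z), 5 vertices: (1.5,38.5) (5.5,5.5) (12,1) (9,32.5) (5.5,38.5)
edge 0: (1.5,38.5)→(5.5,5.5)  cross = 1.5·5.5 − 5.5·38.5 = -203.5000; (r_i+r_j)·cross = 7·-203.5000 = -1424.5000
edge 1: (5.5,5.5)→(12,1)  cross = 5.5·1 − 12·5.5 = -60.5000; (r_i+r_j)·cross = 17.5·-60.5000 = -1058.7500
edge 2: (12,1)→(9,32.5)  cross = 12·32.5 − 9·1 = 381.0000; (r_i+r_j)·cross = 21·381.0000 = 8001.0000
edge 3: (9,32.5)→(5.5,38.5)  cross = 9·38.5 − 5.5·32.5 = 167.7500; (r_i+r_j)·cross = 14.5·167.7500 = 2432.3750
edge 4: (5.5,38.5)→(1.5,38.5)  cross = 5.5·38.5 − 1.5·38.5 = 154.0000; (r_i+r_j)·cross = 7·154.0000 = 1078.0000
Σcross = 438.7500 → A = |Σcross|/2 = 219.3750 mm²
Σ(r_i+r_j)·cross = 9028.1250 → first moment M = |Σ|/6 = 1504.6875
R_c = M/A = 1504.6875/219.3750 = 6.8590 mm
θ = 155° = 2.705260 rad
V = θ·R_c·A = 2.705260·6.8590·219.3750 = 4070.571 mm³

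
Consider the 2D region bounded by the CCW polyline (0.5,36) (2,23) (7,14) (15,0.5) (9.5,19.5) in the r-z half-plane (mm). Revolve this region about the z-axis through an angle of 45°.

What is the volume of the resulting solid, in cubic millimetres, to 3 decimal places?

Profile (r,z), 5 vertices: (0.5,36) (2,23) (7,14) (15,0.5) (9.5,19.5)
edge 0: (0.5,36)→(2,23)  cross = 0.5·23 − 2·36 = -60.5000; (r_i+r_j)·cross = 2.5·-60.5000 = -151.2500
edge 1: (2,23)→(7,14)  cross = 2·14 − 7·23 = -133.0000; (r_i+r_j)·cross = 9·-133.0000 = -1197.0000
edge 2: (7,14)→(15,0.5)  cross = 7·0.5 − 15·14 = -206.5000; (r_i+r_j)·cross = 22·-206.5000 = -4543.0000
edge 3: (15,0.5)→(9.5,19.5)  cross = 15·19.5 − 9.5·0.5 = 287.7500; (r_i+r_j)·cross = 24.5·287.7500 = 7049.8750
edge 4: (9.5,19.5)→(0.5,36)  cross = 9.5·36 − 0.5·19.5 = 332.2500; (r_i+r_j)·cross = 10·332.2500 = 3322.5000
Σcross = 220.0000 → A = |Σcross|/2 = 110.0000 mm²
Σ(r_i+r_j)·cross = 4481.1250 → first moment M = |Σ|/6 = 746.8542
R_c = M/A = 746.8542/110.0000 = 6.7896 mm
θ = 45° = 0.785398 rad
V = θ·R_c·A = 0.785398·6.7896·110.0000 = 586.578 mm³

Volume = 586.578 mm³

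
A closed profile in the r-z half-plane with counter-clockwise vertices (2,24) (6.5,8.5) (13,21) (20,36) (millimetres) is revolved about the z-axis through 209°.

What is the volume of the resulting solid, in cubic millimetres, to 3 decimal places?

Volume = 6009.953 mm³

Profile (r,z), 4 vertices: (2,24) (6.5,8.5) (13,21) (20,36)
edge 0: (2,24)→(6.5,8.5)  cross = 2·8.5 − 6.5·24 = -139.0000; (r_i+r_j)·cross = 8.5·-139.0000 = -1181.5000
edge 1: (6.5,8.5)→(13,21)  cross = 6.5·21 − 13·8.5 = 26.0000; (r_i+r_j)·cross = 19.5·26.0000 = 507.0000
edge 2: (13,21)→(20,36)  cross = 13·36 − 20·21 = 48.0000; (r_i+r_j)·cross = 33·48.0000 = 1584.0000
edge 3: (20,36)→(2,24)  cross = 20·24 − 2·36 = 408.0000; (r_i+r_j)·cross = 22·408.0000 = 8976.0000
Σcross = 343.0000 → A = |Σcross|/2 = 171.5000 mm²
Σ(r_i+r_j)·cross = 9885.5000 → first moment M = |Σ|/6 = 1647.5833
R_c = M/A = 1647.5833/171.5000 = 9.6069 mm
θ = 209° = 3.647738 rad
V = θ·R_c·A = 3.647738·9.6069·171.5000 = 6009.953 mm³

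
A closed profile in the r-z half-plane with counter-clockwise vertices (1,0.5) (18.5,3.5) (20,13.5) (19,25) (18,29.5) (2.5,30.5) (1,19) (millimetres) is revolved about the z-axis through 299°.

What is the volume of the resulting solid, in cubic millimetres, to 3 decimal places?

Profile (r,z), 7 vertices: (1,0.5) (18.5,3.5) (20,13.5) (19,25) (18,29.5) (2.5,30.5) (1,19)
edge 0: (1,0.5)→(18.5,3.5)  cross = 1·3.5 − 18.5·0.5 = -5.7500; (r_i+r_j)·cross = 19.5·-5.7500 = -112.1250
edge 1: (18.5,3.5)→(20,13.5)  cross = 18.5·13.5 − 20·3.5 = 179.7500; (r_i+r_j)·cross = 38.5·179.7500 = 6920.3750
edge 2: (20,13.5)→(19,25)  cross = 20·25 − 19·13.5 = 243.5000; (r_i+r_j)·cross = 39·243.5000 = 9496.5000
edge 3: (19,25)→(18,29.5)  cross = 19·29.5 − 18·25 = 110.5000; (r_i+r_j)·cross = 37·110.5000 = 4088.5000
edge 4: (18,29.5)→(2.5,30.5)  cross = 18·30.5 − 2.5·29.5 = 475.2500; (r_i+r_j)·cross = 20.5·475.2500 = 9742.6250
edge 5: (2.5,30.5)→(1,19)  cross = 2.5·19 − 1·30.5 = 17.0000; (r_i+r_j)·cross = 3.5·17.0000 = 59.5000
edge 6: (1,19)→(1,0.5)  cross = 1·0.5 − 1·19 = -18.5000; (r_i+r_j)·cross = 2·-18.5000 = -37.0000
Σcross = 1001.7500 → A = |Σcross|/2 = 500.8750 mm²
Σ(r_i+r_j)·cross = 30158.3750 → first moment M = |Σ|/6 = 5026.3958
R_c = M/A = 5026.3958/500.8750 = 10.0352 mm
θ = 299° = 5.218534 rad
V = θ·R_c·A = 5.218534·10.0352·500.8750 = 26230.420 mm³

Volume = 26230.420 mm³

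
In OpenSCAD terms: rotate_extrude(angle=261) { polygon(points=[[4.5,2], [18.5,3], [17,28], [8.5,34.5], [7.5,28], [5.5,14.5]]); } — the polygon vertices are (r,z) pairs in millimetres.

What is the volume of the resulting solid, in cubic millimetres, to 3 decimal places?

Volume = 17812.778 mm³

Profile (r,z), 6 vertices: (4.5,2) (18.5,3) (17,28) (8.5,34.5) (7.5,28) (5.5,14.5)
edge 0: (4.5,2)→(18.5,3)  cross = 4.5·3 − 18.5·2 = -23.5000; (r_i+r_j)·cross = 23·-23.5000 = -540.5000
edge 1: (18.5,3)→(17,28)  cross = 18.5·28 − 17·3 = 467.0000; (r_i+r_j)·cross = 35.5·467.0000 = 16578.5000
edge 2: (17,28)→(8.5,34.5)  cross = 17·34.5 − 8.5·28 = 348.5000; (r_i+r_j)·cross = 25.5·348.5000 = 8886.7500
edge 3: (8.5,34.5)→(7.5,28)  cross = 8.5·28 − 7.5·34.5 = -20.7500; (r_i+r_j)·cross = 16·-20.7500 = -332.0000
edge 4: (7.5,28)→(5.5,14.5)  cross = 7.5·14.5 − 5.5·28 = -45.2500; (r_i+r_j)·cross = 13·-45.2500 = -588.2500
edge 5: (5.5,14.5)→(4.5,2)  cross = 5.5·2 − 4.5·14.5 = -54.2500; (r_i+r_j)·cross = 10·-54.2500 = -542.5000
Σcross = 671.7500 → A = |Σcross|/2 = 335.8750 mm²
Σ(r_i+r_j)·cross = 23462.0000 → first moment M = |Σ|/6 = 3910.3333
R_c = M/A = 3910.3333/335.8750 = 11.6422 mm
θ = 261° = 4.555309 rad
V = θ·R_c·A = 4.555309·11.6422·335.8750 = 17812.778 mm³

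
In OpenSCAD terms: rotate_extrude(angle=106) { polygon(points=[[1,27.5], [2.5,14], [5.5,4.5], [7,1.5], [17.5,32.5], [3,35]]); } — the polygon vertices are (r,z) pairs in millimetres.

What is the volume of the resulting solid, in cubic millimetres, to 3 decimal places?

Profile (r,z), 6 vertices: (1,27.5) (2.5,14) (5.5,4.5) (7,1.5) (17.5,32.5) (3,35)
edge 0: (1,27.5)→(2.5,14)  cross = 1·14 − 2.5·27.5 = -54.7500; (r_i+r_j)·cross = 3.5·-54.7500 = -191.6250
edge 1: (2.5,14)→(5.5,4.5)  cross = 2.5·4.5 − 5.5·14 = -65.7500; (r_i+r_j)·cross = 8·-65.7500 = -526.0000
edge 2: (5.5,4.5)→(7,1.5)  cross = 5.5·1.5 − 7·4.5 = -23.2500; (r_i+r_j)·cross = 12.5·-23.2500 = -290.6250
edge 3: (7,1.5)→(17.5,32.5)  cross = 7·32.5 − 17.5·1.5 = 201.2500; (r_i+r_j)·cross = 24.5·201.2500 = 4930.6250
edge 4: (17.5,32.5)→(3,35)  cross = 17.5·35 − 3·32.5 = 515.0000; (r_i+r_j)·cross = 20.5·515.0000 = 10557.5000
edge 5: (3,35)→(1,27.5)  cross = 3·27.5 − 1·35 = 47.5000; (r_i+r_j)·cross = 4·47.5000 = 190.0000
Σcross = 620.0000 → A = |Σcross|/2 = 310.0000 mm²
Σ(r_i+r_j)·cross = 14669.8750 → first moment M = |Σ|/6 = 2444.9792
R_c = M/A = 2444.9792/310.0000 = 7.8870 mm
θ = 106° = 1.850049 rad
V = θ·R_c·A = 1.850049·7.8870·310.0000 = 4523.331 mm³

Volume = 4523.331 mm³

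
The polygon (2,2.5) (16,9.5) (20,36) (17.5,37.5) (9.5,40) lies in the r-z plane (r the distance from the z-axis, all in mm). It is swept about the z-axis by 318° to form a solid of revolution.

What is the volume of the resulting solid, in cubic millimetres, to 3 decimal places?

Volume = 24654.100 mm³

Profile (r,z), 5 vertices: (2,2.5) (16,9.5) (20,36) (17.5,37.5) (9.5,40)
edge 0: (2,2.5)→(16,9.5)  cross = 2·9.5 − 16·2.5 = -21.0000; (r_i+r_j)·cross = 18·-21.0000 = -378.0000
edge 1: (16,9.5)→(20,36)  cross = 16·36 − 20·9.5 = 386.0000; (r_i+r_j)·cross = 36·386.0000 = 13896.0000
edge 2: (20,36)→(17.5,37.5)  cross = 20·37.5 − 17.5·36 = 120.0000; (r_i+r_j)·cross = 37.5·120.0000 = 4500.0000
edge 3: (17.5,37.5)→(9.5,40)  cross = 17.5·40 − 9.5·37.5 = 343.7500; (r_i+r_j)·cross = 27·343.7500 = 9281.2500
edge 4: (9.5,40)→(2,2.5)  cross = 9.5·2.5 − 2·40 = -56.2500; (r_i+r_j)·cross = 11.5·-56.2500 = -646.8750
Σcross = 772.5000 → A = |Σcross|/2 = 386.2500 mm²
Σ(r_i+r_j)·cross = 26652.3750 → first moment M = |Σ|/6 = 4442.0625
R_c = M/A = 4442.0625/386.2500 = 11.5005 mm
θ = 318° = 5.550147 rad
V = θ·R_c·A = 5.550147·11.5005·386.2500 = 24654.100 mm³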